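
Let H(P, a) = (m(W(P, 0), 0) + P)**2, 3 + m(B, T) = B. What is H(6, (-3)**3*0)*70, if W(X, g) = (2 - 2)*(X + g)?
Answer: 630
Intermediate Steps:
W(X, g) = 0 (W(X, g) = 0*(X + g) = 0)
m(B, T) = -3 + B
H(P, a) = (-3 + P)**2 (H(P, a) = ((-3 + 0) + P)**2 = (-3 + P)**2)
H(6, (-3)**3*0)*70 = (-3 + 6)**2*70 = 3**2*70 = 9*70 = 630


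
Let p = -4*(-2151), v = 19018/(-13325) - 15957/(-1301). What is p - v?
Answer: 148969553693/17335825 ≈ 8593.2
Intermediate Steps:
v = 187884607/17335825 (v = 19018*(-1/13325) - 15957*(-1/1301) = -19018/13325 + 15957/1301 = 187884607/17335825 ≈ 10.838)
p = 8604
p - v = 8604 - 1*187884607/17335825 = 8604 - 187884607/17335825 = 148969553693/17335825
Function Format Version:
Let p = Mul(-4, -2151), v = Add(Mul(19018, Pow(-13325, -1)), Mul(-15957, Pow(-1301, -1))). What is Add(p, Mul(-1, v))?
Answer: Rational(148969553693, 17335825) ≈ 8593.2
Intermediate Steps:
v = Rational(187884607, 17335825) (v = Add(Mul(19018, Rational(-1, 13325)), Mul(-15957, Rational(-1, 1301))) = Add(Rational(-19018, 13325), Rational(15957, 1301)) = Rational(187884607, 17335825) ≈ 10.838)
p = 8604
Add(p, Mul(-1, v)) = Add(8604, Mul(-1, Rational(187884607, 17335825))) = Add(8604, Rational(-187884607, 17335825)) = Rational(148969553693, 17335825)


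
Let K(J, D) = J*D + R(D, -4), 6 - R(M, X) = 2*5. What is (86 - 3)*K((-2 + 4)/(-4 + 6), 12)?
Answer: 664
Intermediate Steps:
R(M, X) = -4 (R(M, X) = 6 - 2*5 = 6 - 1*10 = 6 - 10 = -4)
K(J, D) = -4 + D*J (K(J, D) = J*D - 4 = D*J - 4 = -4 + D*J)
(86 - 3)*K((-2 + 4)/(-4 + 6), 12) = (86 - 3)*(-4 + 12*((-2 + 4)/(-4 + 6))) = 83*(-4 + 12*(2/2)) = 83*(-4 + 12*(2*(½))) = 83*(-4 + 12*1) = 83*(-4 + 12) = 83*8 = 664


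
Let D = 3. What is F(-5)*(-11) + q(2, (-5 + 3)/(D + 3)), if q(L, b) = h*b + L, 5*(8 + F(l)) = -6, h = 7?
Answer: 1513/15 ≈ 100.87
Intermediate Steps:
F(l) = -46/5 (F(l) = -8 + (1/5)*(-6) = -8 - 6/5 = -46/5)
q(L, b) = L + 7*b (q(L, b) = 7*b + L = L + 7*b)
F(-5)*(-11) + q(2, (-5 + 3)/(D + 3)) = -46/5*(-11) + (2 + 7*((-5 + 3)/(3 + 3))) = 506/5 + (2 + 7*(-2/6)) = 506/5 + (2 + 7*(-2*1/6)) = 506/5 + (2 + 7*(-1/3)) = 506/5 + (2 - 7/3) = 506/5 - 1/3 = 1513/15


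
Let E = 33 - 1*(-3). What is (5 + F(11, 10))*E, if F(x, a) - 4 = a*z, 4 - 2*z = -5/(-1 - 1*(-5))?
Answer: 1269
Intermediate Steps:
z = 21/8 (z = 2 - (-5)/(2*(-1 - 1*(-5))) = 2 - (-5)/(2*(-1 + 5)) = 2 - (-5)/(2*4) = 2 - 1/2*(-5/4) = 2 + 5/8 = 21/8 ≈ 2.6250)
F(x, a) = 4 + 21*a/8 (F(x, a) = 4 + a*(21/8) = 4 + 21*a/8)
E = 36 (E = 33 + 3 = 36)
(5 + F(11, 10))*E = (5 + (4 + (21/8)*10))*36 = (5 + (4 + 105/4))*36 = (5 + 121/4)*36 = (141/4)*36 = 1269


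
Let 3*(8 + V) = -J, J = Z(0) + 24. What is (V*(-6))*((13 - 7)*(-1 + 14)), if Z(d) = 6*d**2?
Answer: 7488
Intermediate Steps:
J = 24 (J = 6*0**2 + 24 = 6*0 + 24 = 0 + 24 = 24)
V = -16 (V = -8 + (-1*24)/3 = -8 + (1/3)*(-24) = -8 - 8 = -16)
(V*(-6))*((13 - 7)*(-1 + 14)) = (-16*(-6))*((13 - 7)*(-1 + 14)) = 96*(6*13) = 96*78 = 7488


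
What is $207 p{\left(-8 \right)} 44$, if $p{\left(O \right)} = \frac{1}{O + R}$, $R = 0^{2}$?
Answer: $- \frac{2277}{2} \approx -1138.5$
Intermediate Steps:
$R = 0$
$p{\left(O \right)} = \frac{1}{O}$ ($p{\left(O \right)} = \frac{1}{O + 0} = \frac{1}{O}$)
$207 p{\left(-8 \right)} 44 = \frac{207}{-8} \cdot 44 = 207 \left(- \frac{1}{8}\right) 44 = \left(- \frac{207}{8}\right) 44 = - \frac{2277}{2}$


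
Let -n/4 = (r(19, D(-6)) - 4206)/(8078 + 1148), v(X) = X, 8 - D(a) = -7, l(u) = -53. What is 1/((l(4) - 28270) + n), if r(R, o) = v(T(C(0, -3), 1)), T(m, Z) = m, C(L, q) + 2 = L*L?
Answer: -4613/130645583 ≈ -3.5309e-5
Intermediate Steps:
C(L, q) = -2 + L**2 (C(L, q) = -2 + L*L = -2 + L**2)
D(a) = 15 (D(a) = 8 - 1*(-7) = 8 + 7 = 15)
r(R, o) = -2 (r(R, o) = -2 + 0**2 = -2 + 0 = -2)
n = 8416/4613 (n = -4*(-2 - 4206)/(8078 + 1148) = -(-16832)/9226 = -4*(-2104/4613) = 8416/4613 ≈ 1.8244)
1/((l(4) - 28270) + n) = 1/((-53 - 28270) + 8416/4613) = 1/(-28323 + 8416/4613) = 1/(-130645583/4613) = -4613/130645583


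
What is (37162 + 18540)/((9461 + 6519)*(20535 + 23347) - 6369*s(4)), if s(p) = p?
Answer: 27851/350604442 ≈ 7.9437e-5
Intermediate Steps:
(37162 + 18540)/((9461 + 6519)*(20535 + 23347) - 6369*s(4)) = (37162 + 18540)/((9461 + 6519)*(20535 + 23347) - 6369*4) = 55702/(15980*43882 - 25476) = 55702/(701234360 - 25476) = 55702/701208884 = 55702*(1/701208884) = 27851/350604442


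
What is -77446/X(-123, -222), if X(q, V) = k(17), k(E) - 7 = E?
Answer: -38723/12 ≈ -3226.9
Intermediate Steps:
k(E) = 7 + E
X(q, V) = 24 (X(q, V) = 7 + 17 = 24)
-77446/X(-123, -222) = -77446/24 = -77446*1/24 = -38723/12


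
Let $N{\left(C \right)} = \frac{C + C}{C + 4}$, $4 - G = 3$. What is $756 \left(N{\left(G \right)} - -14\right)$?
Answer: $\frac{54432}{5} \approx 10886.0$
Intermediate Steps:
$G = 1$ ($G = 4 - 3 = 1$)
$N{\left(C \right)} = \frac{2 C}{4 + C}$
$756 \left(N{\left(G \right)} - -14\right) = 756 \left(2 \cdot 1 \frac{1}{4 + 1} - -14\right) = 756 \left(2 \cdot 1 \cdot \frac{1}{5} + 14\right) = 756 \left(\frac{2}{5} + 14\right) = 756 \cdot \frac{72}{5} = \frac{54432}{5}$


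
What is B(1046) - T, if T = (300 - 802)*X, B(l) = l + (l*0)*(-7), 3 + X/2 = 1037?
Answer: 1039182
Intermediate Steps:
X = 2068 (X = -6 + 2*1037 = -6 + 2074 = 2068)
B(l) = l (B(l) = l + 0*(-7) = l + 0 = l)
T = -1038136 (T = (300 - 802)*2068 = -502*2068 = -1038136)
B(1046) - T = 1046 - 1*(-1038136) = 1046 + 1038136 = 1039182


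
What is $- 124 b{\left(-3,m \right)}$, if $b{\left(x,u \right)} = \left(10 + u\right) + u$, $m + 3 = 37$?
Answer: $-9672$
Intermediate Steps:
$m = 34$ ($m = -3 + 37 = 34$)
$b{\left(x,u \right)} = 10 + 2 u$
$- 124 b{\left(-3,m \right)} = - 124 \left(10 + 2 \cdot 34\right) = - 124 \left(10 + 68\right) = \left(-124\right) 78 = -9672$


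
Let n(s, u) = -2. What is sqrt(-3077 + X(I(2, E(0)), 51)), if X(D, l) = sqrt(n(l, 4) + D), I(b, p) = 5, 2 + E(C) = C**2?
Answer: sqrt(-3077 + sqrt(3)) ≈ 55.455*I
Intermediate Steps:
E(C) = -2 + C**2
X(D, l) = sqrt(-2 + D)
sqrt(-3077 + X(I(2, E(0)), 51)) = sqrt(-3077 + sqrt(-2 + 5)) = sqrt(-3077 + sqrt(3))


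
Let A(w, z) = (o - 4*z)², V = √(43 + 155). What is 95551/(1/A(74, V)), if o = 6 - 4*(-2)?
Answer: 321433564 - 32105136*√22 ≈ 1.7085e+8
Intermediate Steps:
o = 14 (o = 6 + 8 = 14)
V = 3*√22 (V = √198 = 3*√22 ≈ 14.071)
A(w, z) = (14 - 4*z)²
95551/(1/A(74, V)) = 95551/(1/(4*(-7 + 2*(3*√22))²)) = 95551/(1/(4*(-7 + 6*√22)²)) = 95551/((1/(4*(-7 + 6*√22)²))) = 95551*(4*(-7 + 6*√22)²) = 382204*(-7 + 6*√22)²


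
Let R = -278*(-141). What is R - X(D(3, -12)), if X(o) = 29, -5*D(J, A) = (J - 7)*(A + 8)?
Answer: 39169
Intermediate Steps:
R = 39198
D(J, A) = -(-7 + J)*(8 + A)/5 (D(J, A) = -(J - 7)*(A + 8)/5 = -(-7 + J)*(8 + A)/5)
R - X(D(3, -12)) = 39198 - 1*29 = 39198 - 29 = 39169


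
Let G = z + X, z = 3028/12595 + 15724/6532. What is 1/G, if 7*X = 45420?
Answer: 143973445/934563171383 ≈ 0.00015405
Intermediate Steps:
X = 45420/7 (X = (⅐)*45420 = 45420/7 ≈ 6488.6)
z = 54455669/20567635 (z = 3028*(1/12595) + 15724*(1/6532) = 3028/12595 + 3931/1633 = 54455669/20567635 ≈ 2.6476)
G = 934563171383/143973445 (G = 54455669/20567635 + 45420/7 = 934563171383/143973445 ≈ 6491.2)
1/G = 1/(934563171383/143973445) = 143973445/934563171383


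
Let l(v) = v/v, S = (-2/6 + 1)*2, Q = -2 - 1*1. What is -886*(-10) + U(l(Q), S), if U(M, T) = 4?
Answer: 8864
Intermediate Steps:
Q = -3 (Q = -2 - 1 = -3)
S = 4/3 (S = (-2*1/6 + 1)*2 = (-1/3 + 1)*2 = (2/3)*2 = 4/3 ≈ 1.3333)
l(v) = 1
-886*(-10) + U(l(Q), S) = -886*(-10) + 4 = -443*(-20) + 4 = 8860 + 4 = 8864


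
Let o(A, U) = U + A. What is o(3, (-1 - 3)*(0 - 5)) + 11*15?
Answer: 188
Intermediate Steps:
o(A, U) = A + U
o(3, (-1 - 3)*(0 - 5)) + 11*15 = (3 + (-1 - 3)*(0 - 5)) + 11*15 = (3 - 4*(-5)) + 165 = (3 + 20) + 165 = 23 + 165 = 188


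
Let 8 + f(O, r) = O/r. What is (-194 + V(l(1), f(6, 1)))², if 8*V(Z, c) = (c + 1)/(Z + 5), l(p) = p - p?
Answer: 60233121/1600 ≈ 37646.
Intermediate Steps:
l(p) = 0
f(O, r) = -8 + O/r
V(Z, c) = (1 + c)/(8*(5 + Z)) (V(Z, c) = ((c + 1)/(Z + 5))/8 = ((1 + c)/(5 + Z))/8 = (1 + c)/(8*(5 + Z)))
(-194 + V(l(1), f(6, 1)))² = (-194 + (1 + (-8 + 6/1))/(8*(5 + 0)))² = (-194 + (⅛)*(1 + (-8 + 6*1))/5)² = (-194 + (⅛)*(⅕)*(1 + (-8 + 6)))² = (-194 + (⅛)*(⅕)*(1 - 2))² = (-194 + (⅛)*(⅕)*(-1))² = (-194 - 1/40)² = (-7761/40)² = 60233121/1600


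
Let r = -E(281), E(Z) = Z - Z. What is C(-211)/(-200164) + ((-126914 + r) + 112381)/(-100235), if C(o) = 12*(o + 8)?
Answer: 788288968/5015859635 ≈ 0.15716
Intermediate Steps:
E(Z) = 0
r = 0 (r = -1*0 = 0)
C(o) = 96 + 12*o (C(o) = 12*(8 + o) = 96 + 12*o)
C(-211)/(-200164) + ((-126914 + r) + 112381)/(-100235) = (96 + 12*(-211))/(-200164) + ((-126914 + 0) + 112381)/(-100235) = (96 - 2532)*(-1/200164) + (-126914 + 112381)*(-1/100235) = -2436*(-1/200164) - 14533*(-1/100235) = 609/50041 + 14533/100235 = 788288968/5015859635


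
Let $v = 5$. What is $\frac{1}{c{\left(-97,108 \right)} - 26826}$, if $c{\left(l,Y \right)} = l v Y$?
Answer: $- \frac{1}{79206} \approx -1.2625 \cdot 10^{-5}$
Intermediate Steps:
$c{\left(l,Y \right)} = 5 Y l$ ($c{\left(l,Y \right)} = l 5 Y = 5 l Y = 5 Y l$)
$\frac{1}{c{\left(-97,108 \right)} - 26826} = \frac{1}{5 \cdot 108 \left(-97\right) - 26826} = \frac{1}{-52380 - 26826} = \frac{1}{-79206} = - \frac{1}{79206}$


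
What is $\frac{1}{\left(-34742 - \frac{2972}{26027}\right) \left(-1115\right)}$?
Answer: $\frac{26027}{1008219801690} \approx 2.5815 \cdot 10^{-8}$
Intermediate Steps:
$\frac{1}{\left(-34742 - \frac{2972}{26027}\right) \left(-1115\right)} = \frac{1}{-34742 - \frac{2972}{26027}} \left(- \frac{1}{1115}\right) = \frac{1}{- \frac{904233006}{26027}} \left(- \frac{1}{1115}\right) = \left(- \frac{26027}{904233006}\right) \left(- \frac{1}{1115}\right) = \frac{26027}{1008219801690}$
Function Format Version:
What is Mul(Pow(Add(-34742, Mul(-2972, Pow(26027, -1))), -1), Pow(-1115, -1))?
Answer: Rational(26027, 1008219801690) ≈ 2.5815e-8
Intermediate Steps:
Mul(Pow(Add(-34742, Mul(-2972, Pow(26027, -1))), -1), Pow(-1115, -1)) = Mul(Pow(Add(-34742, Mul(-2972, Rational(1, 26027))), -1), Rational(-1, 1115)) = Mul(Pow(Add(-34742, Rational(-2972, 26027)), -1), Rational(-1, 1115)) = Mul(Pow(Rational(-904233006, 26027), -1), Rational(-1, 1115)) = Mul(Rational(-26027, 904233006), Rational(-1, 1115)) = Rational(26027, 1008219801690)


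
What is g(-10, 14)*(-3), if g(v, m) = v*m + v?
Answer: 450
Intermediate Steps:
g(v, m) = v + m*v (g(v, m) = m*v + v = v + m*v)
g(-10, 14)*(-3) = -10*(1 + 14)*(-3) = -10*15*(-3) = -150*(-3) = 450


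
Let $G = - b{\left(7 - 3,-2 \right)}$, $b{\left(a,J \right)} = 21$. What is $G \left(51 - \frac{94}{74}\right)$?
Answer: $- \frac{38640}{37} \approx -1044.3$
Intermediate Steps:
$G = -21$ ($G = \left(-1\right) 21 = -21$)
$G \left(51 - \frac{94}{74}\right) = - 21 \left(51 - \frac{94}{74}\right) = - 21 \left(51 - 94 \cdot \frac{1}{74}\right) = - 21 \left(51 - \frac{47}{37}\right) = \left(-21\right) \frac{1840}{37} = - \frac{38640}{37}$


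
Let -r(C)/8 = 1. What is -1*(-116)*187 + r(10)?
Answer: 21684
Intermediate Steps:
r(C) = -8 (r(C) = -8*1 = -8)
-1*(-116)*187 + r(10) = -1*(-116)*187 - 8 = 116*187 - 8 = 21692 - 8 = 21684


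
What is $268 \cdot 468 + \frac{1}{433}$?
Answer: $\frac{54308593}{433} \approx 1.2542 \cdot 10^{5}$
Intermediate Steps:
$268 \cdot 468 + \frac{1}{433} = 125424 + \frac{1}{433} = \frac{54308593}{433}$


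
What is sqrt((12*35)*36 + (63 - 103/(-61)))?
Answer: sqrt(56502226)/61 ≈ 123.23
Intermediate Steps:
sqrt((12*35)*36 + (63 - 103/(-61))) = sqrt(420*36 + (63 - 1/61*(-103))) = sqrt(15120 + (63 + 103/61)) = sqrt(15120 + 3946/61) = sqrt(926266/61) = sqrt(56502226)/61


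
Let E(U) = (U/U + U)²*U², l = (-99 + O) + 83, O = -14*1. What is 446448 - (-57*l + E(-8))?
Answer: 441602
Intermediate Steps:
O = -14
l = -30 (l = (-99 - 14) + 83 = -113 + 83 = -30)
E(U) = U²*(1 + U)² (E(U) = (1 + U)²*U² = U²*(1 + U)²)
446448 - (-57*l + E(-8)) = 446448 - (-57*(-30) + (-8)²*(1 - 8)²) = 446448 - (1710 + 64*(-7)²) = 446448 - (1710 + 64*49) = 446448 - (1710 + 3136) = 446448 - 1*4846 = 446448 - 4846 = 441602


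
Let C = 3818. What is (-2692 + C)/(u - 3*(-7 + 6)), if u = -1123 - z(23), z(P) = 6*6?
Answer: -563/578 ≈ -0.97405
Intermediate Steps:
z(P) = 36
u = -1159 (u = -1123 - 1*36 = -1123 - 36 = -1159)
(-2692 + C)/(u - 3*(-7 + 6)) = (-2692 + 3818)/(-1159 - 3*(-7 + 6)) = 1126/(-1159 - 3*(-1)) = 1126/(-1159 + 3) = 1126/(-1156) = 1126*(-1/1156) = -563/578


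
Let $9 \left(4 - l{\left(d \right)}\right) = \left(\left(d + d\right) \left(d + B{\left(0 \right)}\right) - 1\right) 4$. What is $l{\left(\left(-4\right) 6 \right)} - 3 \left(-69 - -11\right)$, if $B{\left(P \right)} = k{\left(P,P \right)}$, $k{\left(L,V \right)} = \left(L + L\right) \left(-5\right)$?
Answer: $- \frac{3002}{9} \approx -333.56$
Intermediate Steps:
$k{\left(L,V \right)} = - 10 L$ ($k{\left(L,V \right)} = 2 L \left(-5\right) = - 10 L$)
$B{\left(P \right)} = - 10 P$
$l{\left(d \right)} = \frac{40}{9} - \frac{8 d^{2}}{9}$ ($l{\left(d \right)} = 4 - \frac{\left(\left(d + d\right) \left(d - 0\right) - 1\right) 4}{9} = 4 - \frac{\left(2 d \left(d + 0\right) - 1\right) 4}{9} = 4 - \frac{\left(2 d d - 1\right) 4}{9} = 4 - \frac{\left(2 d^{2} - 1\right) 4}{9} = 4 - \frac{\left(-1 + 2 d^{2}\right) 4}{9} = 4 - \frac{-4 + 8 d^{2}}{9} = 4 - \left(- \frac{4}{9} + \frac{8 d^{2}}{9}\right) = \frac{40}{9} - \frac{8 d^{2}}{9}$)
$l{\left(\left(-4\right) 6 \right)} - 3 \left(-69 - -11\right) = \left(\frac{40}{9} - \frac{8 \left(\left(-4\right) 6\right)^{2}}{9}\right) - 3 \left(-69 - -11\right) = \left(\frac{40}{9} - \frac{8 \left(-24\right)^{2}}{9}\right) - 3 \left(-69 + 11\right) = \left(\frac{40}{9} - 512\right) - -174 = \left(\frac{40}{9} - 512\right) + 174 = - \frac{4568}{9} + 174 = - \frac{3002}{9}$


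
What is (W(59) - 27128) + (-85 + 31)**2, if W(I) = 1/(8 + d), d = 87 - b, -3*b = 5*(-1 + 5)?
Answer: -7384657/305 ≈ -24212.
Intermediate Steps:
b = -20/3 (b = -5*(-1 + 5)/3 = -5*4/3 = -1/3*20 = -20/3 ≈ -6.6667)
d = 281/3 (d = 87 - 1*(-20/3) = 87 + 20/3 = 281/3 ≈ 93.667)
W(I) = 3/305 (W(I) = 1/(8 + 281/3) = 1/(305/3) = 3/305)
(W(59) - 27128) + (-85 + 31)**2 = (3/305 - 27128) + (-85 + 31)**2 = -8274037/305 + (-54)**2 = -8274037/305 + 2916 = -7384657/305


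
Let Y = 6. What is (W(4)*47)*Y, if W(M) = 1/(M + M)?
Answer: 141/4 ≈ 35.250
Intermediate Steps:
W(M) = 1/(2*M)
(W(4)*47)*Y = (((½)/4)*47)*6 = (((½)*(¼))*47)*6 = ((⅛)*47)*6 = (47/8)*6 = 141/4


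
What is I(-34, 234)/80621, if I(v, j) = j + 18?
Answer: 252/80621 ≈ 0.0031257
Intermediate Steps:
I(v, j) = 18 + j
I(-34, 234)/80621 = (18 + 234)/80621 = 252*(1/80621) = 252/80621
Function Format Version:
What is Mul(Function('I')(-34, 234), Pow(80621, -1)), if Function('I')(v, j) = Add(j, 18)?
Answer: Rational(252, 80621) ≈ 0.0031257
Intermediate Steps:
Function('I')(v, j) = Add(18, j)
Mul(Function('I')(-34, 234), Pow(80621, -1)) = Mul(Add(18, 234), Pow(80621, -1)) = Mul(252, Rational(1, 80621)) = Rational(252, 80621)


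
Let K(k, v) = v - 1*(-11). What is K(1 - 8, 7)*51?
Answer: 918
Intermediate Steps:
K(k, v) = 11 + v (K(k, v) = v + 11 = 11 + v)
K(1 - 8, 7)*51 = (11 + 7)*51 = 18*51 = 918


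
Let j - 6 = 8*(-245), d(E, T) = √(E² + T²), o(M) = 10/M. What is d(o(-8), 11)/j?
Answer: -√1961/7816 ≈ -0.0056657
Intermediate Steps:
j = -1954 (j = 6 + 8*(-245) = 6 - 1960 = -1954)
d(o(-8), 11)/j = √((10/(-8))² + 11²)/(-1954) = √((10*(-⅛))² + 121)*(-1/1954) = √((-5/4)² + 121)*(-1/1954) = √(25/16 + 121)*(-1/1954) = √(1961/16)*(-1/1954) = (√1961/4)*(-1/1954) = -√1961/7816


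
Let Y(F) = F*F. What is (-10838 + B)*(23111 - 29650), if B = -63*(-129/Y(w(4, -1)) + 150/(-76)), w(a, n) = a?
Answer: 20287502521/304 ≈ 6.6735e+7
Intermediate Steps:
Y(F) = F²
B = 192213/304 (B = -63*(-129/(4²) + 150/(-76)) = -63*(-129/16 + 150*(-1/76)) = -63*(-129*1/16 - 75/38) = -63*(-129/16 - 75/38) = -63*(-3051/304) = 192213/304 ≈ 632.28)
(-10838 + B)*(23111 - 29650) = (-10838 + 192213/304)*(23111 - 29650) = -3102539/304*(-6539) = 20287502521/304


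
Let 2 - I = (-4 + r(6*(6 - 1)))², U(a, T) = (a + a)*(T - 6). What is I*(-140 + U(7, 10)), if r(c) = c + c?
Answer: 263256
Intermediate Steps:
r(c) = 2*c
U(a, T) = 2*a*(-6 + T) (U(a, T) = (2*a)*(-6 + T) = 2*a*(-6 + T))
I = -3134 (I = 2 - (-4 + 2*(6*(6 - 1)))² = 2 - (-4 + 2*(6*5))² = 2 - (-4 + 2*30)² = 2 - (-4 + 60)² = 2 - 1*56² = 2 - 1*3136 = 2 - 3136 = -3134)
I*(-140 + U(7, 10)) = -3134*(-140 + 2*7*(-6 + 10)) = -3134*(-140 + 2*7*4) = -3134*(-140 + 56) = -3134*(-84) = 263256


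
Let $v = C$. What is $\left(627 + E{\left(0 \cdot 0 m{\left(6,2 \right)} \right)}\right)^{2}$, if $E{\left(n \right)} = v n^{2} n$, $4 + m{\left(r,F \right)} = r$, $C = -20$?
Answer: $393129$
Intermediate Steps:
$m{\left(r,F \right)} = -4 + r$
$v = -20$
$E{\left(n \right)} = - 20 n^{3}$ ($E{\left(n \right)} = - 20 n^{2} n = - 20 n^{3}$)
$\left(627 + E{\left(0 \cdot 0 m{\left(6,2 \right)} \right)}\right)^{2} = \left(627 - 20 \left(0 \cdot 0 \left(-4 + 6\right)\right)^{3}\right)^{2} = \left(627 - 20 \left(0 \cdot 2\right)^{3}\right)^{2} = \left(627 - 20 \cdot 0^{3}\right)^{2} = \left(627 - 0\right)^{2} = \left(627 + 0\right)^{2} = 627^{2} = 393129$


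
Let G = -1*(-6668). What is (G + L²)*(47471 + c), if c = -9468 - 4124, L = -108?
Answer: 621069828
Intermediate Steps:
c = -13592
G = 6668
(G + L²)*(47471 + c) = (6668 + (-108)²)*(47471 - 13592) = (6668 + 11664)*33879 = 18332*33879 = 621069828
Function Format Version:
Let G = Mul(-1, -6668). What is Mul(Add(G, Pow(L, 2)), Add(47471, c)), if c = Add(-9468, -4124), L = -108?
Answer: 621069828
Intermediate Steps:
c = -13592
G = 6668
Mul(Add(G, Pow(L, 2)), Add(47471, c)) = Mul(Add(6668, Pow(-108, 2)), Add(47471, -13592)) = Mul(Add(6668, 11664), 33879) = Mul(18332, 33879) = 621069828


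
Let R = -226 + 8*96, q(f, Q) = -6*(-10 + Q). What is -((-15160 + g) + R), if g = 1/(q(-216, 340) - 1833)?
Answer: 55738435/3813 ≈ 14618.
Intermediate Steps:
q(f, Q) = 60 - 6*Q
g = -1/3813 (g = 1/((60 - 6*340) - 1833) = 1/((60 - 2040) - 1833) = 1/(-1980 - 1833) = 1/(-3813) = -1/3813 ≈ -0.00026226)
R = 542 (R = -226 + 768 = 542)
-((-15160 + g) + R) = -((-15160 - 1/3813) + 542) = -(-57805081/3813 + 542) = -1*(-55738435/3813) = 55738435/3813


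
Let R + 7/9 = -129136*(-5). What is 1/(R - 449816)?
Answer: 9/1762769 ≈ 5.1056e-6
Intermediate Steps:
R = 5811113/9 (R = -7/9 - 129136*(-5) = -7/9 + 645680 = 5811113/9 ≈ 6.4568e+5)
1/(R - 449816) = 1/(5811113/9 - 449816) = 1/(1762769/9) = 9/1762769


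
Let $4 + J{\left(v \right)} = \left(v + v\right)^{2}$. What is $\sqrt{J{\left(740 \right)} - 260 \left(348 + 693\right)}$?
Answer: $6 \sqrt{53326} \approx 1385.5$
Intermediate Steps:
$J{\left(v \right)} = -4 + 4 v^{2}$ ($J{\left(v \right)} = -4 + \left(v + v\right)^{2} = -4 + \left(2 v\right)^{2} = -4 + 4 v^{2}$)
$\sqrt{J{\left(740 \right)} - 260 \left(348 + 693\right)} = \sqrt{\left(-4 + 4 \cdot 740^{2}\right) - 260 \left(348 + 693\right)} = \sqrt{\left(-4 + 4 \cdot 547600\right) - 270660} = \sqrt{\left(-4 + 2190400\right) - 270660} = \sqrt{2190396 - 270660} = \sqrt{1919736} = 6 \sqrt{53326}$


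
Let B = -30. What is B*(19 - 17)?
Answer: -60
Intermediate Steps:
B*(19 - 17) = -30*(19 - 17) = -30*2 = -60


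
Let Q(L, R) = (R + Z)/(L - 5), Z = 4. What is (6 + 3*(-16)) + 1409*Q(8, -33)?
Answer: -40987/3 ≈ -13662.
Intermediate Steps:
Q(L, R) = (4 + R)/(-5 + L) (Q(L, R) = (R + 4)/(L - 5) = (4 + R)/(-5 + L))
(6 + 3*(-16)) + 1409*Q(8, -33) = (6 + 3*(-16)) + 1409*((4 - 33)/(-5 + 8)) = (6 - 48) + 1409*(-29/3) = -42 + 1409*((⅓)*(-29)) = -42 + 1409*(-29/3) = -42 - 40861/3 = -40987/3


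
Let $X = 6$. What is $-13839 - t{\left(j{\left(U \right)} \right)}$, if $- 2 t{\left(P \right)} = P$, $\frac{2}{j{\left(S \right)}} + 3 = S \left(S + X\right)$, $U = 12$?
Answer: $- \frac{2947706}{213} \approx -13839.0$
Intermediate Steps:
$j{\left(S \right)} = \frac{2}{-3 + S \left(6 + S\right)}$ ($j{\left(S \right)} = \frac{2}{-3 + S \left(S + 6\right)} = \frac{2}{-3 + S \left(6 + S\right)}$)
$t{\left(P \right)} = - \frac{P}{2}$
$-13839 - t{\left(j{\left(U \right)} \right)} = -13839 - - \frac{2 \frac{1}{-3 + 12^{2} + 6 \cdot 12}}{2} = -13839 - - \frac{2 \frac{1}{-3 + 144 + 72}}{2} = -13839 - - \frac{2 \cdot \frac{1}{213}}{2} = -13839 - \left(- \frac{1}{2}\right) \frac{2}{213} = -13839 - - \frac{1}{213} = -13839 + \frac{1}{213} = - \frac{2947706}{213}$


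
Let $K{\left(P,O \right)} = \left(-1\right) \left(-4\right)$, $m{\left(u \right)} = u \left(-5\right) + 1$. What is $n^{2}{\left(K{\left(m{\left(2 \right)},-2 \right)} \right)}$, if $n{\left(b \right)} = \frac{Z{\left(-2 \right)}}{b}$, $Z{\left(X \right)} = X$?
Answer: $\frac{1}{4} \approx 0.25$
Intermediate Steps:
$m{\left(u \right)} = 1 - 5 u$ ($m{\left(u \right)} = - 5 u + 1 = 1 - 5 u$)
$K{\left(P,O \right)} = 4$
$n{\left(b \right)} = - \frac{2}{b}$
$n^{2}{\left(K{\left(m{\left(2 \right)},-2 \right)} \right)} = \left(- \frac{2}{4}\right)^{2} = \left(\left(-2\right) \frac{1}{4}\right)^{2} = \left(- \frac{1}{2}\right)^{2} = \frac{1}{4}$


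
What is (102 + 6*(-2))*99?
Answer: 8910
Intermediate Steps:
(102 + 6*(-2))*99 = (102 - 12)*99 = 90*99 = 8910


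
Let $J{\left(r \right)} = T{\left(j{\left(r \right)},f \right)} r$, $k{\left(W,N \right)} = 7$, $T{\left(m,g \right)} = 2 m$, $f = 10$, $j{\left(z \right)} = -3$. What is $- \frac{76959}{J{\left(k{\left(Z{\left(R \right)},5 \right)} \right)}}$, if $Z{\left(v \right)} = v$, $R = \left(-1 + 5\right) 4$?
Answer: $\frac{25653}{14} \approx 1832.4$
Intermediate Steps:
$R = 16$ ($R = 4 \cdot 4 = 16$)
$J{\left(r \right)} = - 6 r$ ($J{\left(r \right)} = 2 \left(-3\right) r = - 6 r$)
$- \frac{76959}{J{\left(k{\left(Z{\left(R \right)},5 \right)} \right)}} = - \frac{76959}{\left(-6\right) 7} = - \frac{76959}{-42} = \left(-76959\right) \left(- \frac{1}{42}\right) = \frac{25653}{14}$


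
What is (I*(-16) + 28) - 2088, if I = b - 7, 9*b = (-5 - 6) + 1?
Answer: -17372/9 ≈ -1930.2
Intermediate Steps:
b = -10/9 (b = ((-5 - 6) + 1)/9 = (-11 + 1)/9 = (⅑)*(-10) = -10/9 ≈ -1.1111)
I = -73/9 (I = -10/9 - 7 = -73/9 ≈ -8.1111)
(I*(-16) + 28) - 2088 = (-73/9*(-16) + 28) - 2088 = (1168/9 + 28) - 2088 = 1420/9 - 2088 = -17372/9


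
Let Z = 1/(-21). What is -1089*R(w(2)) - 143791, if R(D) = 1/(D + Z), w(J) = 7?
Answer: -21016355/146 ≈ -1.4395e+5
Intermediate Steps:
Z = -1/21 ≈ -0.047619
R(D) = 1/(-1/21 + D) (R(D) = 1/(D - 1/21) = 1/(-1/21 + D))
-1089*R(w(2)) - 143791 = -22869/(-1 + 21*7) - 143791 = -22869/(-1 + 147) - 143791 = -22869/146 - 143791 = -21016355/146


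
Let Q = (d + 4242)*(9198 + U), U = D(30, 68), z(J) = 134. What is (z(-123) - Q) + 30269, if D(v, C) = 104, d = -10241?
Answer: 55833101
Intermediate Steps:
U = 104
Q = -55802698 (Q = (-10241 + 4242)*(9198 + 104) = -5999*9302 = -55802698)
(z(-123) - Q) + 30269 = (134 - 1*(-55802698)) + 30269 = (134 + 55802698) + 30269 = 55802832 + 30269 = 55833101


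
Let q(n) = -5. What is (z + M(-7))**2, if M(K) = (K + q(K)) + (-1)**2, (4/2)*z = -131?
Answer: 23409/4 ≈ 5852.3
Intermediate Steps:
z = -131/2 (z = (1/2)*(-131) = -131/2 ≈ -65.500)
M(K) = -4 + K (M(K) = (K - 5) + (-1)**2 = (-5 + K) + 1 = -4 + K)
(z + M(-7))**2 = (-131/2 + (-4 - 7))**2 = (-131/2 - 11)**2 = (-153/2)**2 = 23409/4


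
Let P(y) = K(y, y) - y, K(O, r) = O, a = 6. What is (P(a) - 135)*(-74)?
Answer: 9990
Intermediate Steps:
P(y) = 0 (P(y) = y - y = 0)
(P(a) - 135)*(-74) = (0 - 135)*(-74) = -135*(-74) = 9990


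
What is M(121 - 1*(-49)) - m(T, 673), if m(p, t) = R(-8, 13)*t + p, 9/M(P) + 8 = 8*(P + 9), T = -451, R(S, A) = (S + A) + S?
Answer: 3517289/1424 ≈ 2470.0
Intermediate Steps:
R(S, A) = A + 2*S (R(S, A) = (A + S) + S = A + 2*S)
M(P) = 9/(64 + 8*P) (M(P) = 9/(-8 + 8*(P + 9)) = 9/(-8 + 8*(9 + P)) = 9/(-8 + (72 + 8*P)) = 9/(64 + 8*P))
m(p, t) = p - 3*t (m(p, t) = (13 + 2*(-8))*t + p = (13 - 16)*t + p = -3*t + p = p - 3*t)
M(121 - 1*(-49)) - m(T, 673) = 9/(8*(8 + (121 - 1*(-49)))) - (-451 - 3*673) = 9/(8*(8 + (121 + 49))) - (-451 - 2019) = 9/(8*(8 + 170)) - 1*(-2470) = (9/8)/178 + 2470 = (9/8)*(1/178) + 2470 = 9/1424 + 2470 = 3517289/1424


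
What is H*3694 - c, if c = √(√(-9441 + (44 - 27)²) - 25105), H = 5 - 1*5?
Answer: -√(-25105 + 8*I*√143) ≈ -0.30189 - 158.45*I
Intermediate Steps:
H = 0 (H = 5 - 5 = 0)
c = √(-25105 + 8*I*√143) (c = √(√(-9441 + 17²) - 25105) = √(√(-9441 + 289) - 25105) = √(√(-9152) - 25105) = √(8*I*√143 - 25105) = √(-25105 + 8*I*√143) ≈ 0.3019 + 158.45*I)
H*3694 - c = 0*3694 - √(-25105 + 8*I*√143) = 0 - √(-25105 + 8*I*√143) = -√(-25105 + 8*I*√143)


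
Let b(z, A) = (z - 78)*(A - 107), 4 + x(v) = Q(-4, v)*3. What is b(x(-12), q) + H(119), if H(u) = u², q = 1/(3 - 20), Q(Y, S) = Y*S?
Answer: 127897/17 ≈ 7523.4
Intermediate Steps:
Q(Y, S) = S*Y
x(v) = -4 - 12*v (x(v) = -4 + (v*(-4))*3 = -4 - 4*v*3 = -4 - 12*v)
q = -1/17 (q = 1/(-17) = -1/17 ≈ -0.058824)
b(z, A) = (-107 + A)*(-78 + z) (b(z, A) = (-78 + z)*(-107 + A) = (-107 + A)*(-78 + z))
b(x(-12), q) + H(119) = (8346 - 107*(-4 - 12*(-12)) - 78*(-1/17) - (-4 - 12*(-12))/17) + 119² = (8346 - 107*(-4 + 144) + 78/17 - (-4 + 144)/17) + 14161 = (8346 - 107*140 + 78/17 - 1/17*140) + 14161 = (8346 - 14980 + 78/17 - 140/17) + 14161 = -112840/17 + 14161 = 127897/17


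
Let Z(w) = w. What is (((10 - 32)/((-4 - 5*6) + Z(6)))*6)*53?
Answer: 1749/7 ≈ 249.86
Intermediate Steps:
(((10 - 32)/((-4 - 5*6) + Z(6)))*6)*53 = (((10 - 32)/((-4 - 5*6) + 6))*6)*53 = (-22/((-4 - 30) + 6)*6)*53 = (-22/(-34 + 6)*6)*53 = (-22/(-28)*6)*53 = (-22*(-1/28)*6)*53 = ((11/14)*6)*53 = (33/7)*53 = 1749/7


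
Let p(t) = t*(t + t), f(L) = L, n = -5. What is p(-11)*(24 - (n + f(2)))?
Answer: 6534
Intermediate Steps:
p(t) = 2*t**2 (p(t) = t*(2*t) = 2*t**2)
p(-11)*(24 - (n + f(2))) = (2*(-11)**2)*(24 - (-5 + 2)) = (2*121)*(24 - 1*(-3)) = 242*(24 + 3) = 242*27 = 6534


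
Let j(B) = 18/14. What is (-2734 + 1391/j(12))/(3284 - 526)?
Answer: -14869/24822 ≈ -0.59902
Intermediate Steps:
j(B) = 9/7 (j(B) = 18*(1/14) = 9/7)
(-2734 + 1391/j(12))/(3284 - 526) = (-2734 + 1391/(9/7))/(3284 - 526) = (-2734 + 1391*(7/9))/2758 = (-2734 + 9737/9)*(1/2758) = -14869/9*1/2758 = -14869/24822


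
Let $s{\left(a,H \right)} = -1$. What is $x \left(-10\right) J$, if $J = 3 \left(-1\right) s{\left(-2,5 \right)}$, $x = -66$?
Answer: $1980$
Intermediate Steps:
$J = 3$ ($J = 3 \left(-1\right) \left(-1\right) = \left(-3\right) \left(-1\right) = 3$)
$x \left(-10\right) J = \left(-66\right) \left(-10\right) 3 = 660 \cdot 3 = 1980$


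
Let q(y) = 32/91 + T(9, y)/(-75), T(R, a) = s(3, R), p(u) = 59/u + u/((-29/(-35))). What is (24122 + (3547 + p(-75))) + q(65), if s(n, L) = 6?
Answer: 1091673853/39585 ≈ 27578.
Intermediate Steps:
p(u) = 59/u + 35*u/29 (p(u) = 59/u + u/((-29*(-1/35))) = 59/u + u/(29/35) = 59/u + u*(35/29) = 59/u + 35*u/29)
T(R, a) = 6
q(y) = 618/2275 (q(y) = 32/91 + 6/(-75) = 32*(1/91) + 6*(-1/75) = 32/91 - 2/25 = 618/2275)
(24122 + (3547 + p(-75))) + q(65) = (24122 + (3547 + (59/(-75) + (35/29)*(-75)))) + 618/2275 = (24122 + (3547 + (59*(-1/75) - 2625/29))) + 618/2275 = (24122 + (3547 + (-59/75 - 2625/29))) + 618/2275 = (24122 + (3547 - 198586/2175)) + 618/2275 = (24122 + 7516139/2175) + 618/2275 = 59981489/2175 + 618/2275 = 1091673853/39585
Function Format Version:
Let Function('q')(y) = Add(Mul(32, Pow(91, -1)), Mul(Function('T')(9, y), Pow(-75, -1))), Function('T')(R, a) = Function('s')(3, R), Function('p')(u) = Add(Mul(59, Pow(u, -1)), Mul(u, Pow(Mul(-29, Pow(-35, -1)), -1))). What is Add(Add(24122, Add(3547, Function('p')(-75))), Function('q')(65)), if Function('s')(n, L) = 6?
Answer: Rational(1091673853, 39585) ≈ 27578.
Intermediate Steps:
Function('p')(u) = Add(Mul(59, Pow(u, -1)), Mul(Rational(35, 29), u)) (Function('p')(u) = Add(Mul(59, Pow(u, -1)), Mul(u, Pow(Mul(-29, Rational(-1, 35)), -1))) = Add(Mul(59, Pow(u, -1)), Mul(u, Pow(Rational(29, 35), -1))) = Add(Mul(59, Pow(u, -1)), Mul(u, Rational(35, 29))) = Add(Mul(59, Pow(u, -1)), Mul(Rational(35, 29), u)))
Function('T')(R, a) = 6
Function('q')(y) = Rational(618, 2275) (Function('q')(y) = Add(Mul(32, Pow(91, -1)), Mul(6, Pow(-75, -1))) = Add(Mul(32, Rational(1, 91)), Mul(6, Rational(-1, 75))) = Add(Rational(32, 91), Rational(-2, 25)) = Rational(618, 2275))
Add(Add(24122, Add(3547, Function('p')(-75))), Function('q')(65)) = Add(Add(24122, Add(3547, Add(Mul(59, Pow(-75, -1)), Mul(Rational(35, 29), -75)))), Rational(618, 2275)) = Add(Add(24122, Add(3547, Add(Mul(59, Rational(-1, 75)), Rational(-2625, 29)))), Rational(618, 2275)) = Add(Add(24122, Add(3547, Add(Rational(-59, 75), Rational(-2625, 29)))), Rational(618, 2275)) = Add(Add(24122, Add(3547, Rational(-198586, 2175))), Rational(618, 2275)) = Add(Add(24122, Rational(7516139, 2175)), Rational(618, 2275)) = Add(Rational(59981489, 2175), Rational(618, 2275)) = Rational(1091673853, 39585)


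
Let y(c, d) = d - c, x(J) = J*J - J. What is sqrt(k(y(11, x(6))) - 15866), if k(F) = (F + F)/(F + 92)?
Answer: 8*I*sqrt(3054387)/111 ≈ 125.96*I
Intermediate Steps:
x(J) = J**2 - J
k(F) = 2*F/(92 + F) (k(F) = (2*F)/(92 + F) = 2*F/(92 + F))
sqrt(k(y(11, x(6))) - 15866) = sqrt(2*(6*(-1 + 6) - 1*11)/(92 + (6*(-1 + 6) - 1*11)) - 15866) = sqrt(2*(6*5 - 11)/(92 + (6*5 - 11)) - 15866) = sqrt(2*(30 - 11)/(92 + (30 - 11)) - 15866) = sqrt(2*19/(92 + 19) - 15866) = sqrt(2*19/111 - 15866) = sqrt(2*19*(1/111) - 15866) = sqrt(38/111 - 15866) = sqrt(-1761088/111) = 8*I*sqrt(3054387)/111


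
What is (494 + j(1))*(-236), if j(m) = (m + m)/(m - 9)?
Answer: -116525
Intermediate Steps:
j(m) = 2*m/(-9 + m) (j(m) = (2*m)/(-9 + m) = 2*m/(-9 + m))
(494 + j(1))*(-236) = (494 + 2*1/(-9 + 1))*(-236) = (494 + 2*1/(-8))*(-236) = (494 + 2*1*(-⅛))*(-236) = (494 - ¼)*(-236) = (1975/4)*(-236) = -116525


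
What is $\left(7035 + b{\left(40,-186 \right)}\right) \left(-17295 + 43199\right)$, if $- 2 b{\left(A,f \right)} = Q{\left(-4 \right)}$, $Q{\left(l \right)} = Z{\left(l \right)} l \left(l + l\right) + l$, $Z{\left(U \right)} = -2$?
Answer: $183115376$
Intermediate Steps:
$Q{\left(l \right)} = l - 4 l^{2}$ ($Q{\left(l \right)} = - 2 l \left(l + l\right) + l = - 2 l 2 l + l = - 2 \cdot 2 l^{2} + l = - 4 l^{2} + l = l - 4 l^{2}$)
$b{\left(A,f \right)} = 34$ ($b{\left(A,f \right)} = - \frac{\left(-4\right) \left(1 - -16\right)}{2} = - \frac{\left(-4\right) \left(1 + 16\right)}{2} = - \frac{\left(-4\right) 17}{2} = \left(- \frac{1}{2}\right) \left(-68\right) = 34$)
$\left(7035 + b{\left(40,-186 \right)}\right) \left(-17295 + 43199\right) = \left(7035 + 34\right) \left(-17295 + 43199\right) = 7069 \cdot 25904 = 183115376$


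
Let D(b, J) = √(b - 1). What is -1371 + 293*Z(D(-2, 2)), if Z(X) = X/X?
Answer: -1078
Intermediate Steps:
D(b, J) = √(-1 + b)
Z(X) = 1
-1371 + 293*Z(D(-2, 2)) = -1371 + 293*1 = -1371 + 293 = -1078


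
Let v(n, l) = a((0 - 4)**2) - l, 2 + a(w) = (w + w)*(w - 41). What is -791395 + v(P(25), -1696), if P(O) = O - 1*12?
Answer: -790501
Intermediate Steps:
P(O) = -12 + O (P(O) = O - 12 = -12 + O)
a(w) = -2 + 2*w*(-41 + w) (a(w) = -2 + (w + w)*(w - 41) = -2 + (2*w)*(-41 + w) = -2 + 2*w*(-41 + w))
v(n, l) = -802 - l (v(n, l) = (-2 - 82*(0 - 4)**2 + 2*((0 - 4)**2)**2) - l = (-2 - 82*(-4)**2 + 2*((-4)**2)**2) - l = (-2 - 82*16 + 2*16**2) - l = (-2 - 1312 + 2*256) - l = (-2 - 1312 + 512) - l = -802 - l)
-791395 + v(P(25), -1696) = -791395 + (-802 - 1*(-1696)) = -791395 + (-802 + 1696) = -791395 + 894 = -790501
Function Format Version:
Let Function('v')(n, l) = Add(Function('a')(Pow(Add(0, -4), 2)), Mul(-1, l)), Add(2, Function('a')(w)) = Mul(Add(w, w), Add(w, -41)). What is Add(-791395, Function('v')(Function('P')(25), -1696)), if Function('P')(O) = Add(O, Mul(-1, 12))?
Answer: -790501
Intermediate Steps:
Function('P')(O) = Add(-12, O) (Function('P')(O) = Add(O, -12) = Add(-12, O))
Function('a')(w) = Add(-2, Mul(2, w, Add(-41, w))) (Function('a')(w) = Add(-2, Mul(Add(w, w), Add(w, -41))) = Add(-2, Mul(Mul(2, w), Add(-41, w))) = Add(-2, Mul(2, w, Add(-41, w))))
Function('v')(n, l) = Add(-802, Mul(-1, l)) (Function('v')(n, l) = Add(Add(-2, Mul(-82, Pow(Add(0, -4), 2)), Mul(2, Pow(Pow(Add(0, -4), 2), 2))), Mul(-1, l)) = Add(Add(-2, Mul(-82, Pow(-4, 2)), Mul(2, Pow(Pow(-4, 2), 2))), Mul(-1, l)) = Add(Add(-2, Mul(-82, 16), Mul(2, Pow(16, 2))), Mul(-1, l)) = Add(Add(-2, -1312, Mul(2, 256)), Mul(-1, l)) = Add(Add(-2, -1312, 512), Mul(-1, l)) = Add(-802, Mul(-1, l)))
Add(-791395, Function('v')(Function('P')(25), -1696)) = Add(-791395, Add(-802, Mul(-1, -1696))) = Add(-791395, Add(-802, 1696)) = Add(-791395, 894) = -790501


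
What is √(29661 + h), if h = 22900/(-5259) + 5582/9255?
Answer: √7806341341046778915/16224015 ≈ 172.21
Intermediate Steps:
h = -60861254/16224015 (h = 22900*(-1/5259) + 5582*(1/9255) = -22900/5259 + 5582/9255 = -60861254/16224015 ≈ -3.7513)
√(29661 + h) = √(29661 - 60861254/16224015) = √(481159647661/16224015) = √7806341341046778915/16224015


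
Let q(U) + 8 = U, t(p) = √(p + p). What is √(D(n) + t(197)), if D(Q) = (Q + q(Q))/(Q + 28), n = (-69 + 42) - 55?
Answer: √(258 + 81*√394)/9 ≈ 4.7994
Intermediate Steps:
t(p) = √2*√p (t(p) = √(2*p) = √2*√p)
q(U) = -8 + U
n = -82 (n = -27 - 55 = -82)
D(Q) = (-8 + 2*Q)/(28 + Q) (D(Q) = (Q + (-8 + Q))/(Q + 28) = (-8 + 2*Q)/(28 + Q))
√(D(n) + t(197)) = √(2*(-4 - 82)/(28 - 82) + √2*√197) = √(2*(-86)/(-54) + √394) = √(2*(-1/54)*(-86) + √394) = √(86/27 + √394)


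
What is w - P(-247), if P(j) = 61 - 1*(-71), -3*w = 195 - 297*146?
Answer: 14257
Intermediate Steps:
w = 14389 (w = -(195 - 297*146)/3 = -(195 - 43362)/3 = -⅓*(-43167) = 14389)
P(j) = 132 (P(j) = 61 + 71 = 132)
w - P(-247) = 14389 - 1*132 = 14389 - 132 = 14257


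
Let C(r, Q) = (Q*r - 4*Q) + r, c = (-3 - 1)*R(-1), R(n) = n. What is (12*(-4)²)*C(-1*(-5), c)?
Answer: 1728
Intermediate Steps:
c = 4 (c = (-3 - 1)*(-1) = -4*(-1) = 4)
C(r, Q) = r - 4*Q + Q*r (C(r, Q) = (-4*Q + Q*r) + r = r - 4*Q + Q*r)
(12*(-4)²)*C(-1*(-5), c) = (12*(-4)²)*(-1*(-5) - 4*4 + 4*(-1*(-5))) = (12*16)*(5 - 16 + 4*5) = 192*(5 - 16 + 20) = 192*9 = 1728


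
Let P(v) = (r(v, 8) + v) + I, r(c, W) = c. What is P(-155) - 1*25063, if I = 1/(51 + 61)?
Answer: -2841775/112 ≈ -25373.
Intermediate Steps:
I = 1/112 ≈ 0.0089286
P(v) = 1/112 + 2*v (P(v) = (v + v) + 1/112 = 2*v + 1/112 = 1/112 + 2*v)
P(-155) - 1*25063 = (1/112 + 2*(-155)) - 1*25063 = (1/112 - 310) - 25063 = -34719/112 - 25063 = -2841775/112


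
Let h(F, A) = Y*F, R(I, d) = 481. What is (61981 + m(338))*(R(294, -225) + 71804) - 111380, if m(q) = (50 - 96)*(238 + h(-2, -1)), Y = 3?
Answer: 3708759685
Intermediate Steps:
h(F, A) = 3*F
m(q) = -10672 (m(q) = (50 - 96)*(238 + 3*(-2)) = -46*(238 - 6) = -46*232 = -10672)
(61981 + m(338))*(R(294, -225) + 71804) - 111380 = (61981 - 10672)*(481 + 71804) - 111380 = 51309*72285 - 111380 = 3708871065 - 111380 = 3708759685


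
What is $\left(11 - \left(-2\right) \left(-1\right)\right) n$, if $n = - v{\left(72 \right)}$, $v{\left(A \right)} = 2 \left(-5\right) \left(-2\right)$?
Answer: $-180$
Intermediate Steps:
$v{\left(A \right)} = 20$ ($v{\left(A \right)} = \left(-10\right) \left(-2\right) = 20$)
$n = -20$ ($n = \left(-1\right) 20 = -20$)
$\left(11 - \left(-2\right) \left(-1\right)\right) n = \left(11 - \left(-2\right) \left(-1\right)\right) \left(-20\right) = \left(11 - 2\right) \left(-20\right) = 9 \left(-20\right) = -180$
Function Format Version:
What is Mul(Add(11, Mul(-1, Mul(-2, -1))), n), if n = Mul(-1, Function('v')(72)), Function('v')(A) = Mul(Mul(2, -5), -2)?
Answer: -180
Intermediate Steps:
Function('v')(A) = 20 (Function('v')(A) = Mul(-10, -2) = 20)
n = -20 (n = Mul(-1, 20) = -20)
Mul(Add(11, Mul(-1, Mul(-2, -1))), n) = Mul(Add(11, Mul(-1, Mul(-2, -1))), -20) = Mul(Add(11, Mul(-1, 2)), -20) = Mul(Add(11, -2), -20) = Mul(9, -20) = -180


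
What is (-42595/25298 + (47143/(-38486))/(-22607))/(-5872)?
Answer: 12726207073/44384013791026 ≈ 0.00028673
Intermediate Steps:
(-42595/25298 + (47143/(-38486))/(-22607))/(-5872) = (-42595*1/25298 + (47143*(-1/38486))*(-1/22607))*(-1/5872) = (-6085/3614 - 47143/38486*(-1/22607))*(-1/5872) = (-6085/3614 + 47143/870053002)*(-1/5872) = -101809656584/60468683639*(-1/5872) = 12726207073/44384013791026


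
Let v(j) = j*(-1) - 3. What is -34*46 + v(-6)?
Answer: -1561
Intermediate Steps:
v(j) = -3 - j (v(j) = -j - 3 = -3 - j)
-34*46 + v(-6) = -34*46 + (-3 - 1*(-6)) = -1564 + (-3 + 6) = -1564 + 3 = -1561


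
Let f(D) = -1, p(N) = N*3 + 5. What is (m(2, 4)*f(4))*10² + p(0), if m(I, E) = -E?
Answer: 405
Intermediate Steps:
p(N) = 5 + 3*N (p(N) = 3*N + 5 = 5 + 3*N)
(m(2, 4)*f(4))*10² + p(0) = (-1*4*(-1))*10² + (5 + 3*0) = -4*(-1)*100 + (5 + 0) = 4*100 + 5 = 400 + 5 = 405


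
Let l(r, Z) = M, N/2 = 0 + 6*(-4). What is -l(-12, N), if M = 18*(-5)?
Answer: 90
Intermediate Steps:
N = -48 (N = 2*(0 + 6*(-4)) = 2*(0 - 24) = 2*(-24) = -48)
M = -90
l(r, Z) = -90
-l(-12, N) = -1*(-90) = 90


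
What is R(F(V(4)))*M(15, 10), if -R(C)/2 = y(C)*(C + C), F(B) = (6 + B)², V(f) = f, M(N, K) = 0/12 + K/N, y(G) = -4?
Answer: 3200/3 ≈ 1066.7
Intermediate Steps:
M(N, K) = K/N (M(N, K) = 0*(1/12) + K/N = 0 + K/N = K/N)
R(C) = 16*C (R(C) = -(-8)*(C + C) = -(-8)*2*C = -(-16)*C = 16*C)
R(F(V(4)))*M(15, 10) = (16*(6 + 4)²)*(10/15) = (16*10²)*(10*(1/15)) = (16*100)*(⅔) = 1600*(⅔) = 3200/3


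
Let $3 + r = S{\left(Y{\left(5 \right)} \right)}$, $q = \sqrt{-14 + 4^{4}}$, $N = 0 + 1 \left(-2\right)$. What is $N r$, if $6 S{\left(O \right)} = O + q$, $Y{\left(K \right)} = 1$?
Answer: $\frac{17}{3} - \frac{11 \sqrt{2}}{3} \approx 0.48122$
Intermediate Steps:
$N = -2$ ($N = 0 - 2 = -2$)
$q = 11 \sqrt{2}$ ($q = \sqrt{-14 + 256} = \sqrt{242} = 11 \sqrt{2} \approx 15.556$)
$S{\left(O \right)} = \frac{O}{6} + \frac{11 \sqrt{2}}{6}$ ($S{\left(O \right)} = \frac{O + 11 \sqrt{2}}{6} = \frac{O}{6} + \frac{11 \sqrt{2}}{6}$)
$r = - \frac{17}{6} + \frac{11 \sqrt{2}}{6}$ ($r = -3 + \left(\frac{1}{6} \cdot 1 + \frac{11 \sqrt{2}}{6}\right) = -3 + \left(\frac{1}{6} + \frac{11 \sqrt{2}}{6}\right) = - \frac{17}{6} + \frac{11 \sqrt{2}}{6} \approx -0.24061$)
$N r = - 2 \left(- \frac{17}{6} + \frac{11 \sqrt{2}}{6}\right) = \frac{17}{3} - \frac{11 \sqrt{2}}{3}$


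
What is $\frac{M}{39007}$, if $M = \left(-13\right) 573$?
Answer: $- \frac{7449}{39007} \approx -0.19097$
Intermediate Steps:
$M = -7449$
$\frac{M}{39007} = - \frac{7449}{39007}$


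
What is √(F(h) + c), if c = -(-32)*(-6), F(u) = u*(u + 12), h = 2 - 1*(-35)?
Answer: √1621 ≈ 40.262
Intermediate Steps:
h = 37 (h = 2 + 35 = 37)
F(u) = u*(12 + u)
c = -192 (c = -32*6 = -192)
√(F(h) + c) = √(37*(12 + 37) - 192) = √(37*49 - 192) = √(1813 - 192) = √1621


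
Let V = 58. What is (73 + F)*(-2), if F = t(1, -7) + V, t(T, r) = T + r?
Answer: -250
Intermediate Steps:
F = 52 (F = (1 - 7) + 58 = -6 + 58 = 52)
(73 + F)*(-2) = (73 + 52)*(-2) = 125*(-2) = -250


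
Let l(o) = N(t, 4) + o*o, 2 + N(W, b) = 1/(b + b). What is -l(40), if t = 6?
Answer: -12785/8 ≈ -1598.1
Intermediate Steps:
N(W, b) = -2 + 1/(2*b) (N(W, b) = -2 + 1/(b + b) = -2 + 1/(2*b))
l(o) = -15/8 + o² (l(o) = (-2 + (½)/4) + o*o = (-2 + (½)*(¼)) + o² = (-2 + ⅛) + o² = -15/8 + o²)
-l(40) = -(-15/8 + 40²) = -(-15/8 + 1600) = -1*12785/8 = -12785/8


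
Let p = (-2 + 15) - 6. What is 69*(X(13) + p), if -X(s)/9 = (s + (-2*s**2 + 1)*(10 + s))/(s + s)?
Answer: 2408928/13 ≈ 1.8530e+5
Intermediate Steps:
X(s) = -9*(s + (1 - 2*s**2)*(10 + s))/(2*s) (X(s) = -9*(s + (-2*s**2 + 1)*(10 + s))/(s + s) = -9*(s + (1 - 2*s**2)*(10 + s))/(2*s))
p = 7 (p = 13 - 6 = 7)
69*(X(13) + p) = 69*((-9 - 45/13 + 9*13**2 + 90*13) + 7) = 69*((-9 - 45*1/13 + 9*169 + 1170) + 7) = 69*((-9 - 45/13 + 1521 + 1170) + 7) = 69*(34821/13 + 7) = 69*(34912/13) = 2408928/13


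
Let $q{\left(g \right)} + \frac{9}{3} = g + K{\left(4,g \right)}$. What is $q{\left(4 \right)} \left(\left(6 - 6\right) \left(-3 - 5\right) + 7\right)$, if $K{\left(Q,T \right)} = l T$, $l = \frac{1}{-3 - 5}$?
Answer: $\frac{7}{2} \approx 3.5$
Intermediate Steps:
$l = - \frac{1}{8}$ ($l = \frac{1}{-8} = - \frac{1}{8} \approx -0.125$)
$K{\left(Q,T \right)} = - \frac{T}{8}$
$q{\left(g \right)} = -3 + \frac{7 g}{8}$ ($q{\left(g \right)} = -3 + \left(g - \frac{g}{8}\right) = -3 + \frac{7 g}{8}$)
$q{\left(4 \right)} \left(\left(6 - 6\right) \left(-3 - 5\right) + 7\right) = \left(-3 + \frac{7}{8} \cdot 4\right) \left(\left(6 - 6\right) \left(-3 - 5\right) + 7\right) = \left(-3 + \frac{7}{2}\right) \left(0 \left(-8\right) + 7\right) = \frac{0 + 7}{2} = \frac{1}{2} \cdot 7 = \frac{7}{2}$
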